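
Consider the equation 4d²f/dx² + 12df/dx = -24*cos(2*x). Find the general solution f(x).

Divide through by 4: f'' + 3f' = -6*cos(2*x).
Characteristic equation r² + 3r = 0 factors as (r + 3)r = 0, so r = -3, 0.
Hence f_h = C1*exp(-3*x) + C2.
Try f_p = A*cos(2*x) + B*sin(2*x). Substituting and equating the coefficients of cos(2x) and sin(2x) gives A = 6/13, B = -9/13, so f_p = -9*sin(2*x)/13 + 6*cos(2*x)/13.

f = C2 - 9*sin(2*x)/13 + 6*cos(2*x)/13 + C1*exp(-3*x)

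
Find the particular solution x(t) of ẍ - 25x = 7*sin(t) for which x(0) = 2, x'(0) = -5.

Characteristic equation r² - 25 = 0 factors as (r + 5)(r - 5) = 0, so r = -5, 5.
Hence x_h = C1*exp(-5*t) + C2*exp(5*t).
Try x_p = A*cos(t) + B*sin(t). Substituting and equating the coefficients of cos(t) and sin(t) gives A = 0, B = -7/26, so x_p = -7*sin(t)/26.
General solution: x = -7*sin(t)/26 + C1*exp(-5*t) + C2*exp(5*t).
Apply the initial conditions: x(0) = C1 + C2 = 2 and x'(0) = -7/26 - 5*C1 + 5*C2 = -5. Solving gives C1 = 383/260, C2 = 137/260.

x = -7*sin(t)/26 + 137*exp(5*t)/260 + 383*exp(-5*t)/260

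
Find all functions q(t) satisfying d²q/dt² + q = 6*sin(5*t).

Characteristic equation r² + 1 = 0 has discriminant (0)² - 4·(1) = -4 < 0, so r = ± i.
Hence q_h = C1*cos(t) + C2*sin(t).
Try q_p = A*cos(5*t) + B*sin(5*t). Substituting and equating the coefficients of cos(5t) and sin(5t) gives A = 0, B = -1/4, so q_p = -sin(5*t)/4.

q = -sin(5*t)/4 + C1*cos(t) + C2*sin(t)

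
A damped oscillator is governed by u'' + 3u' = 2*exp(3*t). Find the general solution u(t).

Characteristic equation r² + 3r = 0 factors as (r + 3)r = 0, so r = -3, 0.
Hence u_h = C1*exp(-3*t) + C2.
Try u_p = A*exp(3*t). Substituting into the equation and dividing by exp(3*t) gives A = 1/9, so u_p = exp(3*t)/9.

u = C2 + exp(3*t)/9 + C1*exp(-3*t)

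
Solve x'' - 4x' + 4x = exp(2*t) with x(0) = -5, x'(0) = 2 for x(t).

x = -5*exp(2*t) + t**2*exp(2*t)/2 + 12*t*exp(2*t)

Characteristic equation r² - 4r + 4 = 0 has discriminant (-4)² - 4·(4) = 0, so r = 2 is a repeated root.
Hence x_h = (C1 + C2*t)*exp(2*t).
Since exp(2*t) solves the homogeneous equation (r = 2 is a root of multiplicity 2), multiply the trial by t^2. Try x_p = A*t^2*exp(2*t). Substituting into the equation and dividing by exp(2*t) gives A = 1/2, so x_p = t^2*exp(2*t)/2.
General solution: x = C1*exp(2*t) + t^2*exp(2*t)/2 + C2*t*exp(2*t).
Apply the initial conditions: x(0) = C1 = -5 and x'(0) = C2 + 2*C1 = 2. Solving gives C1 = -5, C2 = 12.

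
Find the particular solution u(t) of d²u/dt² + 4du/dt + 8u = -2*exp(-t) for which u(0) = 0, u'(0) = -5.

Characteristic equation r² + 4r + 8 = 0 has discriminant (4)² - 4·(8) = -16 < 0, so r = -2 ± 2i.
Hence u_h = C1*cos(2*t)*exp(-2*t) + C2*exp(-2*t)*sin(2*t).
Try u_p = A*exp(-t). Substituting into the equation and dividing by exp(-t) gives A = -2/5, so u_p = -2*exp(-t)/5.
General solution: u = -2*exp(-t)/5 + C1*cos(2*t)*exp(-2*t) + C2*exp(-2*t)*sin(2*t).
Apply the initial conditions: u(0) = -2/5 + C1 = 0 and u'(0) = 2/5 - 2*C1 + 2*C2 = -5. Solving gives C1 = 2/5, C2 = -23/10.

u = -2*exp(-t)/5 - 23*exp(-2*t)*sin(2*t)/10 + 2*cos(2*t)*exp(-2*t)/5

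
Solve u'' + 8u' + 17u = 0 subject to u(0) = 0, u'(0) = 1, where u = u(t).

u = exp(-4*t)*sin(t)

Characteristic equation r² + 8r + 17 = 0 has discriminant (8)² - 4·(17) = -4 < 0, so r = -4 ± i.
Hence u_h = C1*cos(t)*exp(-4*t) + C2*exp(-4*t)*sin(t).
Apply the initial conditions: u(0) = C1 = 0 and u'(0) = C2 - 4*C1 = 1. Solving gives C1 = 0, C2 = 1.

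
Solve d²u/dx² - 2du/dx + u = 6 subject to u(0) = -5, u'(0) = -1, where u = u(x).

u = 6 - 11*exp(x) + 10*x*exp(x)

Characteristic equation r² - 2r + 1 = 0 has discriminant (-2)² - 4·(1) = 0, so r = 1 is a repeated root.
Hence u_h = (C1 + C2*x)*exp(x).
For the particular solution try u_p = A0. Substituting and matching coefficients of each power of x gives A0 = 6, so u_p = 6.
General solution: u = 6 + C1*exp(x) + C2*x*exp(x).
Apply the initial conditions: u(0) = 6 + C1 = -5 and u'(0) = C1 + C2 = -1. Solving gives C1 = -11, C2 = 10.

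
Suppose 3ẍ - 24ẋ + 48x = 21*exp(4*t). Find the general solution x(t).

Divide through by 3: x'' - 8x' + 16x = 7*exp(4*t).
Characteristic equation r² - 8r + 16 = 0 has discriminant (-8)² - 4·(16) = 0, so r = 4 is a repeated root.
Hence x_h = (C1 + C2*t)*exp(4*t).
Since exp(4*t) solves the homogeneous equation (r = 4 is a root of multiplicity 2), multiply the trial by t^2. Try x_p = A*t^2*exp(4*t). Substituting into the equation and dividing by exp(4*t) gives A = 7/2, so x_p = 7*t^2*exp(4*t)/2.

x = C1*exp(4*t) + 7*t**2*exp(4*t)/2 + C2*t*exp(4*t)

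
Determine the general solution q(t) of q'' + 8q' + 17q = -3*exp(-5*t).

q = -3*exp(-5*t)/2 + C1*cos(t)*exp(-4*t) + C2*exp(-4*t)*sin(t)

Characteristic equation r² + 8r + 17 = 0 has discriminant (8)² - 4·(17) = -4 < 0, so r = -4 ± i.
Hence q_h = C1*cos(t)*exp(-4*t) + C2*exp(-4*t)*sin(t).
Try q_p = A*exp(-5*t). Substituting into the equation and dividing by exp(-5*t) gives A = -3/2, so q_p = -3*exp(-5*t)/2.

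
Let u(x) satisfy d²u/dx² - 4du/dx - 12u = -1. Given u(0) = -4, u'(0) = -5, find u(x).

Characteristic equation r² - 4r - 12 = 0 factors as (r - 6)(r + 2) = 0, so r = 6, -2.
Hence u_h = C1*exp(6*x) + C2*exp(-2*x).
For the particular solution try u_p = A0. Substituting and matching coefficients of each power of x gives A0 = 1/12, so u_p = 1/12.
General solution: u = 1/12 + C1*exp(6*x) + C2*exp(-2*x).
Apply the initial conditions: u(0) = 1/12 + C1 + C2 = -4 and u'(0) = -2*C2 + 6*C1 = -5. Solving gives C1 = -79/48, C2 = -39/16.

u = 1/12 - 79*exp(6*x)/48 - 39*exp(-2*x)/16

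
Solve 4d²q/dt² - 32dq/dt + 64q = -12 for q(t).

q = -3/16 + C1*exp(4*t) + C2*t*exp(4*t)

Divide through by 4: q'' - 8q' + 16q = -3.
Characteristic equation r² - 8r + 16 = 0 has discriminant (-8)² - 4·(16) = 0, so r = 4 is a repeated root.
Hence q_h = (C1 + C2*t)*exp(4*t).
For the particular solution try q_p = A0. Substituting and matching coefficients of each power of t gives A0 = -3/16, so q_p = -3/16.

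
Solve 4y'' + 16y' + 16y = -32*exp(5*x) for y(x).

Divide through by 4: y'' + 4y' + 4y = -8*exp(5*x).
Characteristic equation r² + 4r + 4 = 0 has discriminant (4)² - 4·(4) = 0, so r = -2 is a repeated root.
Hence y_h = (C1 + C2*x)*exp(-2*x).
Try y_p = A*exp(5*x). Substituting into the equation and dividing by exp(5*x) gives A = -8/49, so y_p = -8*exp(5*x)/49.

y = -8*exp(5*x)/49 + C1*exp(-2*x) + C2*x*exp(-2*x)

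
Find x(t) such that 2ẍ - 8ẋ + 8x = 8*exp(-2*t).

x = exp(-2*t)/4 + C1*exp(2*t) + C2*t*exp(2*t)

Divide through by 2: x'' - 4x' + 4x = 4*exp(-2*t).
Characteristic equation r² - 4r + 4 = 0 has discriminant (-4)² - 4·(4) = 0, so r = 2 is a repeated root.
Hence x_h = (C1 + C2*t)*exp(2*t).
Try x_p = A*exp(-2*t). Substituting into the equation and dividing by exp(-2*t) gives A = 1/4, so x_p = exp(-2*t)/4.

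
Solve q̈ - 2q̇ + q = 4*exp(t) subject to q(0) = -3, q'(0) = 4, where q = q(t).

Characteristic equation r² - 2r + 1 = 0 has discriminant (-2)² - 4·(1) = 0, so r = 1 is a repeated root.
Hence q_h = (C1 + C2*t)*exp(t).
Since exp(t) solves the homogeneous equation (r = 1 is a root of multiplicity 2), multiply the trial by t^2. Try q_p = A*t^2*exp(t). Substituting into the equation and dividing by exp(t) gives A = 2, so q_p = 2*t^2*exp(t).
General solution: q = C1*exp(t) + 2*t^2*exp(t) + C2*t*exp(t).
Apply the initial conditions: q(0) = C1 = -3 and q'(0) = C1 + C2 = 4. Solving gives C1 = -3, C2 = 7.

q = -3*exp(t) + 2*t**2*exp(t) + 7*t*exp(t)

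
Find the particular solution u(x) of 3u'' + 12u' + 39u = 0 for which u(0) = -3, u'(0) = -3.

u = -3*cos(3*x)*exp(-2*x) - 3*exp(-2*x)*sin(3*x)

Divide through by 3: u'' + 4u' + 13u = 0.
Characteristic equation r² + 4r + 13 = 0 has discriminant (4)² - 4·(13) = -36 < 0, so r = -2 ± 3i.
Hence u_h = C1*cos(3*x)*exp(-2*x) + C2*exp(-2*x)*sin(3*x).
Apply the initial conditions: u(0) = C1 = -3 and u'(0) = -2*C1 + 3*C2 = -3. Solving gives C1 = -3, C2 = -3.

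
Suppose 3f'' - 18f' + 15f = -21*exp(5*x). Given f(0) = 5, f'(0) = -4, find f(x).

f = -29*exp(5*x)/16 + 109*exp(x)/16 - 7*x*exp(5*x)/4

Divide through by 3: f'' - 6f' + 5f = -7*exp(5*x).
Characteristic equation r² - 6r + 5 = 0 factors as (r - 1)(r - 5) = 0, so r = 1, 5.
Hence f_h = C1*exp(x) + C2*exp(5*x).
Since exp(5*x) solves the homogeneous equation (r = 5 is a root of multiplicity 1), multiply the trial by x. Try f_p = A*x*exp(5*x). Substituting into the equation and dividing by exp(5*x) gives A = -7/4, so f_p = -7*x*exp(5*x)/4.
General solution: f = C1*exp(x) + C2*exp(5*x) - 7*x*exp(5*x)/4.
Apply the initial conditions: f(0) = C1 + C2 = 5 and f'(0) = -7/4 + C1 + 5*C2 = -4. Solving gives C1 = 109/16, C2 = -29/16.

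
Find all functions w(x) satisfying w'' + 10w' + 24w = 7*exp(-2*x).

w = 7*exp(-2*x)/8 + C1*exp(-6*x) + C2*exp(-4*x)

Characteristic equation r² + 10r + 24 = 0 factors as (r + 6)(r + 4) = 0, so r = -6, -4.
Hence w_h = C1*exp(-6*x) + C2*exp(-4*x).
Try w_p = A*exp(-2*x). Substituting into the equation and dividing by exp(-2*x) gives A = 7/8, so w_p = 7*exp(-2*x)/8.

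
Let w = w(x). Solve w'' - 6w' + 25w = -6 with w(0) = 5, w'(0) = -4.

Characteristic equation r² - 6r + 25 = 0 has discriminant (-6)² - 4·(25) = -64 < 0, so r = 3 ± 4i.
Hence w_h = C1*cos(4*x)*exp(3*x) + C2*exp(3*x)*sin(4*x).
For the particular solution try w_p = A0. Substituting and matching coefficients of each power of x gives A0 = -6/25, so w_p = -6/25.
General solution: w = -6/25 + C1*cos(4*x)*exp(3*x) + C2*exp(3*x)*sin(4*x).
Apply the initial conditions: w(0) = -6/25 + C1 = 5 and w'(0) = 3*C1 + 4*C2 = -4. Solving gives C1 = 131/25, C2 = -493/100.

w = -6/25 - 493*exp(3*x)*sin(4*x)/100 + 131*cos(4*x)*exp(3*x)/25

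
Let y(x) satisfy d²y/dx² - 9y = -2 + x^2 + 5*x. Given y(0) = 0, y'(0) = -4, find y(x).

y = 16/81 - 109*exp(3*x)/162 - 5*x/9 - x**2/9 + 77*exp(-3*x)/162

Characteristic equation r² - 9 = 0 factors as (r + 3)(r - 3) = 0, so r = -3, 3.
Hence y_h = C1*exp(-3*x) + C2*exp(3*x).
For the particular solution try y_p = A0 + A1*x + A2*x^2. Substituting and matching coefficients of each power of x gives A0 = 16/81, A1 = -5/9, A2 = -1/9, so y_p = 16/81 - 5*x/9 - x^2/9.
General solution: y = 16/81 - 5*x/9 - x^2/9 + C1*exp(-3*x) + C2*exp(3*x).
Apply the initial conditions: y(0) = 16/81 + C1 + C2 = 0 and y'(0) = -5/9 - 3*C1 + 3*C2 = -4. Solving gives C1 = 77/162, C2 = -109/162.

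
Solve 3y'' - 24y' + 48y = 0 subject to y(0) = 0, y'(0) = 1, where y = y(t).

Divide through by 3: y'' - 8y' + 16y = 0.
Characteristic equation r² - 8r + 16 = 0 has discriminant (-8)² - 4·(16) = 0, so r = 4 is a repeated root.
Hence y_h = (C1 + C2*t)*exp(4*t).
Apply the initial conditions: y(0) = C1 = 0 and y'(0) = C2 + 4*C1 = 1. Solving gives C1 = 0, C2 = 1.

y = t*exp(4*t)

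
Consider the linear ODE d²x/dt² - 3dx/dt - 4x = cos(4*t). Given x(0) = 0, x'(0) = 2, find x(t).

x = -33*exp(-t)/85 - 5*cos(4*t)/136 - 3*sin(4*t)/136 + 17*exp(4*t)/40

Characteristic equation r² - 3r - 4 = 0 factors as (r - 4)(r + 1) = 0, so r = 4, -1.
Hence x_h = C1*exp(4*t) + C2*exp(-t).
Try x_p = A*cos(4*t) + B*sin(4*t). Substituting and equating the coefficients of cos(4t) and sin(4t) gives A = -5/136, B = -3/136, so x_p = -5*cos(4*t)/136 - 3*sin(4*t)/136.
General solution: x = -5*cos(4*t)/136 - 3*sin(4*t)/136 + C1*exp(4*t) + C2*exp(-t).
Apply the initial conditions: x(0) = -5/136 + C1 + C2 = 0 and x'(0) = -3/34 - C2 + 4*C1 = 2. Solving gives C1 = 17/40, C2 = -33/85.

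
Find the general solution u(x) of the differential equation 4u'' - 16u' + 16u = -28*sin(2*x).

u = -7*cos(2*x)/8 + C1*exp(2*x) + C2*x*exp(2*x)

Divide through by 4: u'' - 4u' + 4u = -7*sin(2*x).
Characteristic equation r² - 4r + 4 = 0 has discriminant (-4)² - 4·(4) = 0, so r = 2 is a repeated root.
Hence u_h = (C1 + C2*x)*exp(2*x).
Try u_p = A*cos(2*x) + B*sin(2*x). Substituting and equating the coefficients of cos(2x) and sin(2x) gives A = -7/8, B = 0, so u_p = -7*cos(2*x)/8.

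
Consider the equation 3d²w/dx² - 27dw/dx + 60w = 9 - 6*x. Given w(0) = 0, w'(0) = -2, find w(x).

w = 21/200 - 37*exp(5*x)/25 - x/10 + 11*exp(4*x)/8

Divide through by 3: w'' - 9w' + 20w = 3 - 2*x.
Characteristic equation r² - 9r + 20 = 0 factors as (r - 4)(r - 5) = 0, so r = 4, 5.
Hence w_h = C1*exp(4*x) + C2*exp(5*x).
For the particular solution try w_p = A0 + A1*x. Substituting and matching coefficients of each power of x gives A0 = 21/200, A1 = -1/10, so w_p = 21/200 - x/10.
General solution: w = 21/200 - x/10 + C1*exp(4*x) + C2*exp(5*x).
Apply the initial conditions: w(0) = 21/200 + C1 + C2 = 0 and w'(0) = -1/10 + 4*C1 + 5*C2 = -2. Solving gives C1 = 11/8, C2 = -37/25.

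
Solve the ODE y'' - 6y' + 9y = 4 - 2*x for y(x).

y = 8/27 - 2*x/9 + C1*exp(3*x) + C2*x*exp(3*x)

Characteristic equation r² - 6r + 9 = 0 has discriminant (-6)² - 4·(9) = 0, so r = 3 is a repeated root.
Hence y_h = (C1 + C2*x)*exp(3*x).
For the particular solution try y_p = A0 + A1*x. Substituting and matching coefficients of each power of x gives A0 = 8/27, A1 = -2/9, so y_p = 8/27 - 2*x/9.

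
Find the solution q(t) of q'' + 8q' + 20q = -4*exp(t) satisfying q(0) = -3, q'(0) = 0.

q = -4*exp(t)/29 - 164*exp(-4*t)*sin(2*t)/29 - 83*cos(2*t)*exp(-4*t)/29

Characteristic equation r² + 8r + 20 = 0 has discriminant (8)² - 4·(20) = -16 < 0, so r = -4 ± 2i.
Hence q_h = C1*cos(2*t)*exp(-4*t) + C2*exp(-4*t)*sin(2*t).
Try q_p = A*exp(t). Substituting into the equation and dividing by exp(t) gives A = -4/29, so q_p = -4*exp(t)/29.
General solution: q = -4*exp(t)/29 + C1*cos(2*t)*exp(-4*t) + C2*exp(-4*t)*sin(2*t).
Apply the initial conditions: q(0) = -4/29 + C1 = -3 and q'(0) = -4/29 - 4*C1 + 2*C2 = 0. Solving gives C1 = -83/29, C2 = -164/29.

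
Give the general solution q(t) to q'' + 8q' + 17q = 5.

Characteristic equation r² + 8r + 17 = 0 has discriminant (8)² - 4·(17) = -4 < 0, so r = -4 ± i.
Hence q_h = C1*cos(t)*exp(-4*t) + C2*exp(-4*t)*sin(t).
For the particular solution try q_p = A0. Substituting and matching coefficients of each power of t gives A0 = 5/17, so q_p = 5/17.

q = 5/17 + C1*cos(t)*exp(-4*t) + C2*exp(-4*t)*sin(t)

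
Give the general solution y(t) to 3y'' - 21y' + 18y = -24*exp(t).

y = C1*exp(6*t) + C2*exp(t) + 8*t*exp(t)/5

Divide through by 3: y'' - 7y' + 6y = -8*exp(t).
Characteristic equation r² - 7r + 6 = 0 factors as (r - 6)(r - 1) = 0, so r = 6, 1.
Hence y_h = C1*exp(6*t) + C2*exp(t).
Since exp(t) solves the homogeneous equation (r = 1 is a root of multiplicity 1), multiply the trial by t. Try y_p = A*t*exp(t). Substituting into the equation and dividing by exp(t) gives A = 8/5, so y_p = 8*t*exp(t)/5.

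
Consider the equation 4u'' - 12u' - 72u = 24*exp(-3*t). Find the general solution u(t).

u = C1*exp(-3*t) + C2*exp(6*t) - 2*t*exp(-3*t)/3

Divide through by 4: u'' - 3u' - 18u = 6*exp(-3*t).
Characteristic equation r² - 3r - 18 = 0 factors as (r + 3)(r - 6) = 0, so r = -3, 6.
Hence u_h = C1*exp(-3*t) + C2*exp(6*t).
Since exp(-3*t) solves the homogeneous equation (r = -3 is a root of multiplicity 1), multiply the trial by t. Try u_p = A*t*exp(-3*t). Substituting into the equation and dividing by exp(-3*t) gives A = -2/3, so u_p = -2*t*exp(-3*t)/3.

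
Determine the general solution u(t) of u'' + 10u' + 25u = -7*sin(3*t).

Characteristic equation r² + 10r + 25 = 0 has discriminant (10)² - 4·(25) = 0, so r = -5 is a repeated root.
Hence u_h = (C1 + C2*t)*exp(-5*t).
Try u_p = A*cos(3*t) + B*sin(3*t). Substituting and equating the coefficients of cos(3t) and sin(3t) gives A = 105/578, B = -28/289, so u_p = -28*sin(3*t)/289 + 105*cos(3*t)/578.

u = -28*sin(3*t)/289 + 105*cos(3*t)/578 + C1*exp(-5*t) + C2*t*exp(-5*t)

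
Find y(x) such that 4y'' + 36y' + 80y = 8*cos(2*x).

y = 8*cos(2*x)/145 + 9*sin(2*x)/145 + C1*exp(-4*x) + C2*exp(-5*x)

Divide through by 4: y'' + 9y' + 20y = 2*cos(2*x).
Characteristic equation r² + 9r + 20 = 0 factors as (r + 4)(r + 5) = 0, so r = -4, -5.
Hence y_h = C1*exp(-4*x) + C2*exp(-5*x).
Try y_p = A*cos(2*x) + B*sin(2*x). Substituting and equating the coefficients of cos(2x) and sin(2x) gives A = 8/145, B = 9/145, so y_p = 8*cos(2*x)/145 + 9*sin(2*x)/145.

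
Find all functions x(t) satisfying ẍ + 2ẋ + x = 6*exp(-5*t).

Characteristic equation r² + 2r + 1 = 0 has discriminant (2)² - 4·(1) = 0, so r = -1 is a repeated root.
Hence x_h = (C1 + C2*t)*exp(-t).
Try x_p = A*exp(-5*t). Substituting into the equation and dividing by exp(-5*t) gives A = 3/8, so x_p = 3*exp(-5*t)/8.

x = 3*exp(-5*t)/8 + C1*exp(-t) + C2*t*exp(-t)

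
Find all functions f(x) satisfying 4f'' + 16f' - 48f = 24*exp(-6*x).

Divide through by 4: f'' + 4f' - 12f = 6*exp(-6*x).
Characteristic equation r² + 4r - 12 = 0 factors as (r - 2)(r + 6) = 0, so r = 2, -6.
Hence f_h = C1*exp(2*x) + C2*exp(-6*x).
Since exp(-6*x) solves the homogeneous equation (r = -6 is a root of multiplicity 1), multiply the trial by x. Try f_p = A*x*exp(-6*x). Substituting into the equation and dividing by exp(-6*x) gives A = -3/4, so f_p = -3*x*exp(-6*x)/4.

f = C1*exp(2*x) + C2*exp(-6*x) - 3*x*exp(-6*x)/4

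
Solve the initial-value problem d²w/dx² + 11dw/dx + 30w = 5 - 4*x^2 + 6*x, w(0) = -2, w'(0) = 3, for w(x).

w = 224/3375 - 1212*exp(-5*x)/125 - 2*x**2/15 + 67*x/225 + 206*exp(-6*x)/27

Characteristic equation r² + 11r + 30 = 0 factors as (r + 5)(r + 6) = 0, so r = -5, -6.
Hence w_h = C1*exp(-5*x) + C2*exp(-6*x).
For the particular solution try w_p = A0 + A1*x + A2*x^2. Substituting and matching coefficients of each power of x gives A0 = 224/3375, A1 = 67/225, A2 = -2/15, so w_p = 224/3375 - 2*x^2/15 + 67*x/225.
General solution: w = 224/3375 - 2*x^2/15 + 67*x/225 + C1*exp(-5*x) + C2*exp(-6*x).
Apply the initial conditions: w(0) = 224/3375 + C1 + C2 = -2 and w'(0) = 67/225 - 6*C2 - 5*C1 = 3. Solving gives C1 = -1212/125, C2 = 206/27.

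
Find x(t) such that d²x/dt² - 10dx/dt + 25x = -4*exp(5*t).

Characteristic equation r² - 10r + 25 = 0 has discriminant (-10)² - 4·(25) = 0, so r = 5 is a repeated root.
Hence x_h = (C1 + C2*t)*exp(5*t).
Since exp(5*t) solves the homogeneous equation (r = 5 is a root of multiplicity 2), multiply the trial by t^2. Try x_p = A*t^2*exp(5*t). Substituting into the equation and dividing by exp(5*t) gives A = -2, so x_p = -2*t^2*exp(5*t).

x = C1*exp(5*t) - 2*t**2*exp(5*t) + C2*t*exp(5*t)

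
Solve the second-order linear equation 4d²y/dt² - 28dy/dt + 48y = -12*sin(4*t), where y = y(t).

y = -21*cos(4*t)/200 + 3*sin(4*t)/200 + C1*exp(3*t) + C2*exp(4*t)

Divide through by 4: y'' - 7y' + 12y = -3*sin(4*t).
Characteristic equation r² - 7r + 12 = 0 factors as (r - 3)(r - 4) = 0, so r = 3, 4.
Hence y_h = C1*exp(3*t) + C2*exp(4*t).
Try y_p = A*cos(4*t) + B*sin(4*t). Substituting and equating the coefficients of cos(4t) and sin(4t) gives A = -21/200, B = 3/200, so y_p = -21*cos(4*t)/200 + 3*sin(4*t)/200.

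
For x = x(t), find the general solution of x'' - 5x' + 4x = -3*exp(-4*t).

Characteristic equation r² - 5r + 4 = 0 factors as (r - 4)(r - 1) = 0, so r = 4, 1.
Hence x_h = C1*exp(4*t) + C2*exp(t).
Try x_p = A*exp(-4*t). Substituting into the equation and dividing by exp(-4*t) gives A = -3/40, so x_p = -3*exp(-4*t)/40.

x = -3*exp(-4*t)/40 + C1*exp(4*t) + C2*exp(t)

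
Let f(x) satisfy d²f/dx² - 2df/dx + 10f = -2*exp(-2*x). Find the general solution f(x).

f = -exp(-2*x)/9 + C1*cos(3*x)*exp(x) + C2*exp(x)*sin(3*x)

Characteristic equation r² - 2r + 10 = 0 has discriminant (-2)² - 4·(10) = -36 < 0, so r = 1 ± 3i.
Hence f_h = C1*cos(3*x)*exp(x) + C2*exp(x)*sin(3*x).
Try f_p = A*exp(-2*x). Substituting into the equation and dividing by exp(-2*x) gives A = -1/9, so f_p = -exp(-2*x)/9.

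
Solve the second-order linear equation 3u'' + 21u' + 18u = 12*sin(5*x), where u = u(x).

u = -70*cos(5*x)/793 - 38*sin(5*x)/793 + C1*exp(-x) + C2*exp(-6*x)

Divide through by 3: u'' + 7u' + 6u = 4*sin(5*x).
Characteristic equation r² + 7r + 6 = 0 factors as (r + 1)(r + 6) = 0, so r = -1, -6.
Hence u_h = C1*exp(-x) + C2*exp(-6*x).
Try u_p = A*cos(5*x) + B*sin(5*x). Substituting and equating the coefficients of cos(5x) and sin(5x) gives A = -70/793, B = -38/793, so u_p = -70*cos(5*x)/793 - 38*sin(5*x)/793.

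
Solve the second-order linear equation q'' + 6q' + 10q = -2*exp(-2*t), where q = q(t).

q = -exp(-2*t) + C1*cos(t)*exp(-3*t) + C2*exp(-3*t)*sin(t)

Characteristic equation r² + 6r + 10 = 0 has discriminant (6)² - 4·(10) = -4 < 0, so r = -3 ± i.
Hence q_h = C1*cos(t)*exp(-3*t) + C2*exp(-3*t)*sin(t).
Try q_p = A*exp(-2*t). Substituting into the equation and dividing by exp(-2*t) gives A = -1, so q_p = -exp(-2*t).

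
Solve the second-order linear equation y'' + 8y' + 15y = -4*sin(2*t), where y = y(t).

y = -44*sin(2*t)/377 + 64*cos(2*t)/377 + C1*exp(-3*t) + C2*exp(-5*t)

Characteristic equation r² + 8r + 15 = 0 factors as (r + 3)(r + 5) = 0, so r = -3, -5.
Hence y_h = C1*exp(-3*t) + C2*exp(-5*t).
Try y_p = A*cos(2*t) + B*sin(2*t). Substituting and equating the coefficients of cos(2t) and sin(2t) gives A = 64/377, B = -44/377, so y_p = -44*sin(2*t)/377 + 64*cos(2*t)/377.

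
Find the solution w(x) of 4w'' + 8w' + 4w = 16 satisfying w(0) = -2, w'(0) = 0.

w = 4 - 6*exp(-x) - 6*x*exp(-x)

Divide through by 4: w'' + 2w' + w = 4.
Characteristic equation r² + 2r + 1 = 0 has discriminant (2)² - 4·(1) = 0, so r = -1 is a repeated root.
Hence w_h = (C1 + C2*x)*exp(-x).
For the particular solution try w_p = A0. Substituting and matching coefficients of each power of x gives A0 = 4, so w_p = 4.
General solution: w = 4 + C1*exp(-x) + C2*x*exp(-x).
Apply the initial conditions: w(0) = 4 + C1 = -2 and w'(0) = C2 - C1 = 0. Solving gives C1 = -6, C2 = -6.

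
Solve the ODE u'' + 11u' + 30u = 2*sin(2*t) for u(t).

Characteristic equation r² + 11r + 30 = 0 factors as (r + 6)(r + 5) = 0, so r = -6, -5.
Hence u_h = C1*exp(-6*t) + C2*exp(-5*t).
Try u_p = A*cos(2*t) + B*sin(2*t). Substituting and equating the coefficients of cos(2t) and sin(2t) gives A = -11/290, B = 13/290, so u_p = -11*cos(2*t)/290 + 13*sin(2*t)/290.

u = -11*cos(2*t)/290 + 13*sin(2*t)/290 + C1*exp(-6*t) + C2*exp(-5*t)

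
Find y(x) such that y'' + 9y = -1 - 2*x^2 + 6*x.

y = -5/81 - 2*x**2/9 + 2*x/3 + C1*cos(3*x) + C2*sin(3*x)

Characteristic equation r² + 9 = 0 has discriminant (0)² - 4·(9) = -36 < 0, so r = ± 3i.
Hence y_h = C1*cos(3*x) + C2*sin(3*x).
For the particular solution try y_p = A0 + A1*x + A2*x^2. Substituting and matching coefficients of each power of x gives A0 = -5/81, A1 = 2/3, A2 = -2/9, so y_p = -5/81 - 2*x^2/9 + 2*x/3.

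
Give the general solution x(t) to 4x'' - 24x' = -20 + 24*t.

x = C2 - t**2/2 + 2*t/3 + C1*exp(6*t)

Divide through by 4: x'' - 6x' = -5 + 6*t.
Characteristic equation r² - 6r = 0 factors as (r - 6)r = 0, so r = 6, 0.
Hence x_h = C1*exp(6*t) + C2.
Since 0 is a characteristic root (multiplicity 1), multiply the polynomial trial by t: try x_p = t*(A0 + A1*t). Substituting and matching coefficients of each power of t gives A0 = 2/3, A1 = -1/2, so x_p = -t^2/2 + 2*t/3.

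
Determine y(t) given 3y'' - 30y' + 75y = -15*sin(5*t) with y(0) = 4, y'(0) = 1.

y = -cos(5*t)/10 + 41*exp(5*t)/10 - 39*t*exp(5*t)/2

Divide through by 3: y'' - 10y' + 25y = -5*sin(5*t).
Characteristic equation r² - 10r + 25 = 0 has discriminant (-10)² - 4·(25) = 0, so r = 5 is a repeated root.
Hence y_h = (C1 + C2*t)*exp(5*t).
Try y_p = A*cos(5*t) + B*sin(5*t). Substituting and equating the coefficients of cos(5t) and sin(5t) gives A = -1/10, B = 0, so y_p = -cos(5*t)/10.
General solution: y = -cos(5*t)/10 + C1*exp(5*t) + C2*t*exp(5*t).
Apply the initial conditions: y(0) = -1/10 + C1 = 4 and y'(0) = C2 + 5*C1 = 1. Solving gives C1 = 41/10, C2 = -39/2.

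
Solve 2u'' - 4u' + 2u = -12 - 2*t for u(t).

Divide through by 2: u'' - 2u' + u = -6 - t.
Characteristic equation r² - 2r + 1 = 0 has discriminant (-2)² - 4·(1) = 0, so r = 1 is a repeated root.
Hence u_h = (C1 + C2*t)*exp(t).
For the particular solution try u_p = A0 + A1*t. Substituting and matching coefficients of each power of t gives A0 = -8, A1 = -1, so u_p = -8 - t.

u = -8 - t + C1*exp(t) + C2*t*exp(t)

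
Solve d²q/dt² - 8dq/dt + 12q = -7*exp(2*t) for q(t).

Characteristic equation r² - 8r + 12 = 0 factors as (r - 6)(r - 2) = 0, so r = 6, 2.
Hence q_h = C1*exp(6*t) + C2*exp(2*t).
Since exp(2*t) solves the homogeneous equation (r = 2 is a root of multiplicity 1), multiply the trial by t. Try q_p = A*t*exp(2*t). Substituting into the equation and dividing by exp(2*t) gives A = 7/4, so q_p = 7*t*exp(2*t)/4.

q = C1*exp(6*t) + C2*exp(2*t) + 7*t*exp(2*t)/4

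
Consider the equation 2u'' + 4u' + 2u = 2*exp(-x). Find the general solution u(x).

u = C1*exp(-x) + x**2*exp(-x)/2 + C2*x*exp(-x)

Divide through by 2: u'' + 2u' + u = exp(-x).
Characteristic equation r² + 2r + 1 = 0 has discriminant (2)² - 4·(1) = 0, so r = -1 is a repeated root.
Hence u_h = (C1 + C2*x)*exp(-x).
Since exp(-x) solves the homogeneous equation (r = -1 is a root of multiplicity 2), multiply the trial by x^2. Try u_p = A*x^2*exp(-x). Substituting into the equation and dividing by exp(-x) gives A = 1/2, so u_p = x^2*exp(-x)/2.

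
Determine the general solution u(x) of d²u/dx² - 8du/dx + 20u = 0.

Characteristic equation r² - 8r + 20 = 0 has discriminant (-8)² - 4·(20) = -16 < 0, so r = 4 ± 2i.
Hence u_h = C1*cos(2*x)*exp(4*x) + C2*exp(4*x)*sin(2*x).

u = C1*cos(2*x)*exp(4*x) + C2*exp(4*x)*sin(2*x)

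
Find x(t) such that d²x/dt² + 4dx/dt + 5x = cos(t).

x = cos(t)/8 + sin(t)/8 + C1*cos(t)*exp(-2*t) + C2*exp(-2*t)*sin(t)

Characteristic equation r² + 4r + 5 = 0 has discriminant (4)² - 4·(5) = -4 < 0, so r = -2 ± i.
Hence x_h = C1*cos(t)*exp(-2*t) + C2*exp(-2*t)*sin(t).
Try x_p = A*cos(t) + B*sin(t). Substituting and equating the coefficients of cos(t) and sin(t) gives A = 1/8, B = 1/8, so x_p = cos(t)/8 + sin(t)/8.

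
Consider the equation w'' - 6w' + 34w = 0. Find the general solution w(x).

w = C1*cos(5*x)*exp(3*x) + C2*exp(3*x)*sin(5*x)

Characteristic equation r² - 6r + 34 = 0 has discriminant (-6)² - 4·(34) = -100 < 0, so r = 3 ± 5i.
Hence w_h = C1*cos(5*x)*exp(3*x) + C2*exp(3*x)*sin(5*x).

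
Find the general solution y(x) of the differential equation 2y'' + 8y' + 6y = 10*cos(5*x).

y = -55*cos(5*x)/442 + 25*sin(5*x)/221 + C1*exp(-x) + C2*exp(-3*x)

Divide through by 2: y'' + 4y' + 3y = 5*cos(5*x).
Characteristic equation r² + 4r + 3 = 0 factors as (r + 1)(r + 3) = 0, so r = -1, -3.
Hence y_h = C1*exp(-x) + C2*exp(-3*x).
Try y_p = A*cos(5*x) + B*sin(5*x). Substituting and equating the coefficients of cos(5x) and sin(5x) gives A = -55/442, B = 25/221, so y_p = -55*cos(5*x)/442 + 25*sin(5*x)/221.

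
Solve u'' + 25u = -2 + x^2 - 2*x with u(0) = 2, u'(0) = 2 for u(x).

u = -52/625 - 2*x/25 + x**2/25 + 52*sin(5*x)/125 + 1302*cos(5*x)/625

Characteristic equation r² + 25 = 0 has discriminant (0)² - 4·(25) = -100 < 0, so r = ± 5i.
Hence u_h = C1*cos(5*x) + C2*sin(5*x).
For the particular solution try u_p = A0 + A1*x + A2*x^2. Substituting and matching coefficients of each power of x gives A0 = -52/625, A1 = -2/25, A2 = 1/25, so u_p = -52/625 - 2*x/25 + x^2/25.
General solution: u = -52/625 - 2*x/25 + x^2/25 + C1*cos(5*x) + C2*sin(5*x).
Apply the initial conditions: u(0) = -52/625 + C1 = 2 and u'(0) = -2/25 + 5*C2 = 2. Solving gives C1 = 1302/625, C2 = 52/125.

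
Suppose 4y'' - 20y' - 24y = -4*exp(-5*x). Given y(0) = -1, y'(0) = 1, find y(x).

y = -27*exp(-x)/28 - exp(-5*x)/44 - exp(6*x)/77

Divide through by 4: y'' - 5y' - 6y = -exp(-5*x).
Characteristic equation r² - 5r - 6 = 0 factors as (r - 6)(r + 1) = 0, so r = 6, -1.
Hence y_h = C1*exp(6*x) + C2*exp(-x).
Try y_p = A*exp(-5*x). Substituting into the equation and dividing by exp(-5*x) gives A = -1/44, so y_p = -exp(-5*x)/44.
General solution: y = -exp(-5*x)/44 + C1*exp(6*x) + C2*exp(-x).
Apply the initial conditions: y(0) = -1/44 + C1 + C2 = -1 and y'(0) = 5/44 - C2 + 6*C1 = 1. Solving gives C1 = -1/77, C2 = -27/28.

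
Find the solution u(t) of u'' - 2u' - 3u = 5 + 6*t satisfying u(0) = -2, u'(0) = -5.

u = -1/3 - 2*t - 7*exp(3*t)/6 - exp(-t)/2

Characteristic equation r² - 2r - 3 = 0 factors as (r - 3)(r + 1) = 0, so r = 3, -1.
Hence u_h = C1*exp(3*t) + C2*exp(-t).
For the particular solution try u_p = A0 + A1*t. Substituting and matching coefficients of each power of t gives A0 = -1/3, A1 = -2, so u_p = -1/3 - 2*t.
General solution: u = -1/3 - 2*t + C1*exp(3*t) + C2*exp(-t).
Apply the initial conditions: u(0) = -1/3 + C1 + C2 = -2 and u'(0) = -2 - C2 + 3*C1 = -5. Solving gives C1 = -7/6, C2 = -1/2.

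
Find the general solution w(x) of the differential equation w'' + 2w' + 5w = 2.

w = 2/5 + C1*cos(2*x)*exp(-x) + C2*exp(-x)*sin(2*x)

Characteristic equation r² + 2r + 5 = 0 has discriminant (2)² - 4·(5) = -16 < 0, so r = -1 ± 2i.
Hence w_h = C1*cos(2*x)*exp(-x) + C2*exp(-x)*sin(2*x).
For the particular solution try w_p = A0. Substituting and matching coefficients of each power of x gives A0 = 2/5, so w_p = 2/5.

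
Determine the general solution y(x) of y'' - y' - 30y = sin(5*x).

y = -11*sin(5*x)/610 + cos(5*x)/610 + C1*exp(6*x) + C2*exp(-5*x)

Characteristic equation r² - r - 30 = 0 factors as (r - 6)(r + 5) = 0, so r = 6, -5.
Hence y_h = C1*exp(6*x) + C2*exp(-5*x).
Try y_p = A*cos(5*x) + B*sin(5*x). Substituting and equating the coefficients of cos(5x) and sin(5x) gives A = 1/610, B = -11/610, so y_p = -11*sin(5*x)/610 + cos(5*x)/610.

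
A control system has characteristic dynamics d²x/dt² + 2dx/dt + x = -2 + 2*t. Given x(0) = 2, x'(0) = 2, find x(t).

Characteristic equation r² + 2r + 1 = 0 has discriminant (2)² - 4·(1) = 0, so r = -1 is a repeated root.
Hence x_h = (C1 + C2*t)*exp(-t).
For the particular solution try x_p = A0 + A1*t. Substituting and matching coefficients of each power of t gives A0 = -6, A1 = 2, so x_p = -6 + 2*t.
General solution: x = -6 + 2*t + C1*exp(-t) + C2*t*exp(-t).
Apply the initial conditions: x(0) = -6 + C1 = 2 and x'(0) = 2 + C2 - C1 = 2. Solving gives C1 = 8, C2 = 8.

x = -6 + 2*t + 8*exp(-t) + 8*t*exp(-t)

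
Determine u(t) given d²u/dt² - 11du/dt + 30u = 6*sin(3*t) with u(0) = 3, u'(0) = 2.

Characteristic equation r² - 11r + 30 = 0 factors as (r - 5)(r - 6) = 0, so r = 5, 6.
Hence u_h = C1*exp(5*t) + C2*exp(6*t).
Try u_p = A*cos(3*t) + B*sin(3*t). Substituting and equating the coefficients of cos(3t) and sin(3t) gives A = 11/85, B = 7/85, so u_p = 7*sin(3*t)/85 + 11*cos(3*t)/85.
General solution: u = 7*sin(3*t)/85 + 11*cos(3*t)/85 + C1*exp(5*t) + C2*exp(6*t).
Apply the initial conditions: u(0) = 11/85 + C1 + C2 = 3 and u'(0) = 21/85 + 5*C1 + 6*C2 = 2. Solving gives C1 = 263/17, C2 = -63/5.

u = -63*exp(6*t)/5 + 7*sin(3*t)/85 + 11*cos(3*t)/85 + 263*exp(5*t)/17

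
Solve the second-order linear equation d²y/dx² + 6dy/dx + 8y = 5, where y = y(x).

Characteristic equation r² + 6r + 8 = 0 factors as (r + 2)(r + 4) = 0, so r = -2, -4.
Hence y_h = C1*exp(-2*x) + C2*exp(-4*x).
For the particular solution try y_p = A0. Substituting and matching coefficients of each power of x gives A0 = 5/8, so y_p = 5/8.

y = 5/8 + C1*exp(-2*x) + C2*exp(-4*x)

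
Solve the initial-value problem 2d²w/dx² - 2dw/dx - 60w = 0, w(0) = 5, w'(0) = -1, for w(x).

w = 24*exp(6*x)/11 + 31*exp(-5*x)/11

Divide through by 2: w'' - w' - 30w = 0.
Characteristic equation r² - r - 30 = 0 factors as (r + 5)(r - 6) = 0, so r = -5, 6.
Hence w_h = C1*exp(-5*x) + C2*exp(6*x).
Apply the initial conditions: w(0) = C1 + C2 = 5 and w'(0) = -5*C1 + 6*C2 = -1. Solving gives C1 = 31/11, C2 = 24/11.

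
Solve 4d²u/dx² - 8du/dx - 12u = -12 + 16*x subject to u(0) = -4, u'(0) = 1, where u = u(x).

Divide through by 4: u'' - 2u' - 3u = -3 + 4*x.
Characteristic equation r² - 2r - 3 = 0 factors as (r - 3)(r + 1) = 0, so r = 3, -1.
Hence u_h = C1*exp(3*x) + C2*exp(-x).
For the particular solution try u_p = A0 + A1*x. Substituting and matching coefficients of each power of x gives A0 = 17/9, A1 = -4/3, so u_p = 17/9 - 4*x/3.
General solution: u = 17/9 - 4*x/3 + C1*exp(3*x) + C2*exp(-x).
Apply the initial conditions: u(0) = 17/9 + C1 + C2 = -4 and u'(0) = -4/3 - C2 + 3*C1 = 1. Solving gives C1 = -8/9, C2 = -5.

u = 17/9 - 5*exp(-x) - 8*exp(3*x)/9 - 4*x/3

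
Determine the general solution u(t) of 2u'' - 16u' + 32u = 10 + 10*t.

u = 15/32 + 5*t/16 + C1*exp(4*t) + C2*t*exp(4*t)

Divide through by 2: u'' - 8u' + 16u = 5 + 5*t.
Characteristic equation r² - 8r + 16 = 0 has discriminant (-8)² - 4·(16) = 0, so r = 4 is a repeated root.
Hence u_h = (C1 + C2*t)*exp(4*t).
For the particular solution try u_p = A0 + A1*t. Substituting and matching coefficients of each power of t gives A0 = 15/32, A1 = 5/16, so u_p = 15/32 + 5*t/16.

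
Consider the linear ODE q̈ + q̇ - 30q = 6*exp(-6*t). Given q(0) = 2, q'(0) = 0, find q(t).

q = 104*exp(-6*t)/121 + 138*exp(5*t)/121 - 6*t*exp(-6*t)/11

Characteristic equation r² + r - 30 = 0 factors as (r - 5)(r + 6) = 0, so r = 5, -6.
Hence q_h = C1*exp(5*t) + C2*exp(-6*t).
Since exp(-6*t) solves the homogeneous equation (r = -6 is a root of multiplicity 1), multiply the trial by t. Try q_p = A*t*exp(-6*t). Substituting into the equation and dividing by exp(-6*t) gives A = -6/11, so q_p = -6*t*exp(-6*t)/11.
General solution: q = C1*exp(5*t) + C2*exp(-6*t) - 6*t*exp(-6*t)/11.
Apply the initial conditions: q(0) = C1 + C2 = 2 and q'(0) = -6/11 - 6*C2 + 5*C1 = 0. Solving gives C1 = 138/121, C2 = 104/121.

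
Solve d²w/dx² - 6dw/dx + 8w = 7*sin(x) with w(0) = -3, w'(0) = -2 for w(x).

Characteristic equation r² - 6r + 8 = 0 factors as (r - 2)(r - 4) = 0, so r = 2, 4.
Hence w_h = C1*exp(2*x) + C2*exp(4*x).
Try w_p = A*cos(x) + B*sin(x). Substituting and equating the coefficients of cos(x) and sin(x) gives A = 42/85, B = 49/85, so w_p = 42*cos(x)/85 + 49*sin(x)/85.
General solution: w = 42*cos(x)/85 + 49*sin(x)/85 + C1*exp(2*x) + C2*exp(4*x).
Apply the initial conditions: w(0) = 42/85 + C1 + C2 = -3 and w'(0) = 49/85 + 2*C1 + 4*C2 = -2. Solving gives C1 = -57/10, C2 = 75/34.

w = -57*exp(2*x)/10 + 42*cos(x)/85 + 49*sin(x)/85 + 75*exp(4*x)/34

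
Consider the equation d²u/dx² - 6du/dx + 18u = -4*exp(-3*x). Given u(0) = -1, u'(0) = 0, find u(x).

u = -4*exp(-3*x)/45 - 41*cos(3*x)*exp(3*x)/45 + 37*exp(3*x)*sin(3*x)/45

Characteristic equation r² - 6r + 18 = 0 has discriminant (-6)² - 4·(18) = -36 < 0, so r = 3 ± 3i.
Hence u_h = C1*cos(3*x)*exp(3*x) + C2*exp(3*x)*sin(3*x).
Try u_p = A*exp(-3*x). Substituting into the equation and dividing by exp(-3*x) gives A = -4/45, so u_p = -4*exp(-3*x)/45.
General solution: u = -4*exp(-3*x)/45 + C1*cos(3*x)*exp(3*x) + C2*exp(3*x)*sin(3*x).
Apply the initial conditions: u(0) = -4/45 + C1 = -1 and u'(0) = 4/15 + 3*C1 + 3*C2 = 0. Solving gives C1 = -41/45, C2 = 37/45.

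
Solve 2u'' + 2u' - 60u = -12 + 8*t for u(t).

u = 44/225 - 2*t/15 + C1*exp(5*t) + C2*exp(-6*t)

Divide through by 2: u'' + u' - 30u = -6 + 4*t.
Characteristic equation r² + r - 30 = 0 factors as (r - 5)(r + 6) = 0, so r = 5, -6.
Hence u_h = C1*exp(5*t) + C2*exp(-6*t).
For the particular solution try u_p = A0 + A1*t. Substituting and matching coefficients of each power of t gives A0 = 44/225, A1 = -2/15, so u_p = 44/225 - 2*t/15.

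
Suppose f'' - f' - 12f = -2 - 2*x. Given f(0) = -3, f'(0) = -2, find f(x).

f = 11/72 - 94*exp(-3*x)/63 - 93*exp(4*x)/56 + x/6

Characteristic equation r² - r - 12 = 0 factors as (r + 3)(r - 4) = 0, so r = -3, 4.
Hence f_h = C1*exp(-3*x) + C2*exp(4*x).
For the particular solution try f_p = A0 + A1*x. Substituting and matching coefficients of each power of x gives A0 = 11/72, A1 = 1/6, so f_p = 11/72 + x/6.
General solution: f = 11/72 + x/6 + C1*exp(-3*x) + C2*exp(4*x).
Apply the initial conditions: f(0) = 11/72 + C1 + C2 = -3 and f'(0) = 1/6 - 3*C1 + 4*C2 = -2. Solving gives C1 = -94/63, C2 = -93/56.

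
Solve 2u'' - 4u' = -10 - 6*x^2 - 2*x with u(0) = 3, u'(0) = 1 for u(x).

Divide through by 2: u'' - 2u' = -5 - x - 3*x^2.
Characteristic equation r² - 2r = 0 factors as (r - 2)r = 0, so r = 2, 0.
Hence u_h = C1*exp(2*x) + C2.
Since 0 is a characteristic root (multiplicity 1), multiply the polynomial trial by x: try u_p = x*(A0 + A1*x + A2*x^2). Substituting and matching coefficients of each power of x gives A0 = 7/2, A1 = 1, A2 = 1/2, so u_p = x^2 + x^3/2 + 7*x/2.
General solution: u = C2 + x^2 + x^3/2 + 7*x/2 + C1*exp(2*x).
Apply the initial conditions: u(0) = C1 + C2 = 3 and u'(0) = 7/2 + 2*C1 = 1. Solving gives C1 = -5/4, C2 = 17/4.

u = 17/4 + x**2 + x**3/2 - 5*exp(2*x)/4 + 7*x/2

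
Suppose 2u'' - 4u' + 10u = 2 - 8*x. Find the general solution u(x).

u = -3/25 - 4*x/5 + C1*cos(2*x)*exp(x) + C2*exp(x)*sin(2*x)

Divide through by 2: u'' - 2u' + 5u = 1 - 4*x.
Characteristic equation r² - 2r + 5 = 0 has discriminant (-2)² - 4·(5) = -16 < 0, so r = 1 ± 2i.
Hence u_h = C1*cos(2*x)*exp(x) + C2*exp(x)*sin(2*x).
For the particular solution try u_p = A0 + A1*x. Substituting and matching coefficients of each power of x gives A0 = -3/25, A1 = -4/5, so u_p = -3/25 - 4*x/5.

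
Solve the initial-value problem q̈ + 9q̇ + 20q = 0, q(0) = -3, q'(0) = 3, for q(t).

Characteristic equation r² + 9r + 20 = 0 factors as (r + 4)(r + 5) = 0, so r = -4, -5.
Hence q_h = C1*exp(-4*t) + C2*exp(-5*t).
Apply the initial conditions: q(0) = C1 + C2 = -3 and q'(0) = -5*C2 - 4*C1 = 3. Solving gives C1 = -12, C2 = 9.

q = -12*exp(-4*t) + 9*exp(-5*t)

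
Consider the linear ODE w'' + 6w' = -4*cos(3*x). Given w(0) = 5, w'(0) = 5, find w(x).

Characteristic equation r² + 6r = 0 factors as (r + 6)r = 0, so r = -6, 0.
Hence w_h = C1*exp(-6*x) + C2.
Try w_p = A*cos(3*x) + B*sin(3*x). Substituting and equating the coefficients of cos(3x) and sin(3x) gives A = 4/45, B = -8/45, so w_p = -8*sin(3*x)/45 + 4*cos(3*x)/45.
General solution: w = C2 - 8*sin(3*x)/45 + 4*cos(3*x)/45 + C1*exp(-6*x).
Apply the initial conditions: w(0) = 4/45 + C1 + C2 = 5 and w'(0) = -8/15 - 6*C1 = 5. Solving gives C1 = -83/90, C2 = 35/6.

w = 35/6 - 83*exp(-6*x)/90 - 8*sin(3*x)/45 + 4*cos(3*x)/45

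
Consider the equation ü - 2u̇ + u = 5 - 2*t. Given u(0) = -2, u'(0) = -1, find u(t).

Characteristic equation r² - 2r + 1 = 0 has discriminant (-2)² - 4·(1) = 0, so r = 1 is a repeated root.
Hence u_h = (C1 + C2*t)*exp(t).
For the particular solution try u_p = A0 + A1*t. Substituting and matching coefficients of each power of t gives A0 = 1, A1 = -2, so u_p = 1 - 2*t.
General solution: u = 1 - 2*t + C1*exp(t) + C2*t*exp(t).
Apply the initial conditions: u(0) = 1 + C1 = -2 and u'(0) = -2 + C1 + C2 = -1. Solving gives C1 = -3, C2 = 4.

u = 1 - 3*exp(t) - 2*t + 4*t*exp(t)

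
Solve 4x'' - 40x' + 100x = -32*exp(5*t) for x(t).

x = C1*exp(5*t) - 4*t**2*exp(5*t) + C2*t*exp(5*t)

Divide through by 4: x'' - 10x' + 25x = -8*exp(5*t).
Characteristic equation r² - 10r + 25 = 0 has discriminant (-10)² - 4·(25) = 0, so r = 5 is a repeated root.
Hence x_h = (C1 + C2*t)*exp(5*t).
Since exp(5*t) solves the homogeneous equation (r = 5 is a root of multiplicity 2), multiply the trial by t^2. Try x_p = A*t^2*exp(5*t). Substituting into the equation and dividing by exp(5*t) gives A = -4, so x_p = -4*t^2*exp(5*t).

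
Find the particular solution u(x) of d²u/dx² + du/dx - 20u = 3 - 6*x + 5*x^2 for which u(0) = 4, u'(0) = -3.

u = -129/800 - x**2/4 + 11*x/40 + 166*exp(-5*x)/75 + 187*exp(4*x)/96

Characteristic equation r² + r - 20 = 0 factors as (r - 4)(r + 5) = 0, so r = 4, -5.
Hence u_h = C1*exp(4*x) + C2*exp(-5*x).
For the particular solution try u_p = A0 + A1*x + A2*x^2. Substituting and matching coefficients of each power of x gives A0 = -129/800, A1 = 11/40, A2 = -1/4, so u_p = -129/800 - x^2/4 + 11*x/40.
General solution: u = -129/800 - x^2/4 + 11*x/40 + C1*exp(4*x) + C2*exp(-5*x).
Apply the initial conditions: u(0) = -129/800 + C1 + C2 = 4 and u'(0) = 11/40 - 5*C2 + 4*C1 = -3. Solving gives C1 = 187/96, C2 = 166/75.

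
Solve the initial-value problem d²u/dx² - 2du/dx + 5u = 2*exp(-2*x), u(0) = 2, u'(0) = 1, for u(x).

u = 2*exp(-2*x)/13 - 7*exp(x)*sin(2*x)/26 + 24*cos(2*x)*exp(x)/13

Characteristic equation r² - 2r + 5 = 0 has discriminant (-2)² - 4·(5) = -16 < 0, so r = 1 ± 2i.
Hence u_h = C1*cos(2*x)*exp(x) + C2*exp(x)*sin(2*x).
Try u_p = A*exp(-2*x). Substituting into the equation and dividing by exp(-2*x) gives A = 2/13, so u_p = 2*exp(-2*x)/13.
General solution: u = 2*exp(-2*x)/13 + C1*cos(2*x)*exp(x) + C2*exp(x)*sin(2*x).
Apply the initial conditions: u(0) = 2/13 + C1 = 2 and u'(0) = -4/13 + C1 + 2*C2 = 1. Solving gives C1 = 24/13, C2 = -7/26.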